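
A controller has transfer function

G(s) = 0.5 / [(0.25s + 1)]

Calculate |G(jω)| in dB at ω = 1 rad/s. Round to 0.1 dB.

At ω = 1 rad/s:
pole (1 + j1·0.25) = 1 + j0.25 → |·| ≈ 1.0308, ∠ ≈ 14.04°
|G| = 0.5 · 1 / (1.0308) ≈ 0.48506
Gain = 20 log₁₀(0.48506) ≈ -6.28 dB

-6.3 dB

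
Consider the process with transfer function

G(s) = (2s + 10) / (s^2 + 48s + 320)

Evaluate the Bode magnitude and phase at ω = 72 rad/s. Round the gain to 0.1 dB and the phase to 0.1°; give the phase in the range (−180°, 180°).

-32.3 dB, -58.6°

Substitute s = j72:
Numerator: 2(j72) + 10 = 10 + j144
Denominator: (j72)^2 + 48(j72) + 320 = -4864 + j3456
|N| = √(10² + 144²) ≈ 144.35, ∠N ≈ 86.03°
|D| = √(4864² + 3456²) ≈ 5966.8, ∠D ≈ 144.61°
|G| = 144.35 / 5966.8 ≈ 0.024192
Gain = 20 log₁₀(0.024192) ≈ -32.33 dB
∠G = 86.03° − 144.61° = -58.58°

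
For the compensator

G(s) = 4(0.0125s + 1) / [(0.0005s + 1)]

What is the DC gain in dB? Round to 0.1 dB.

12.0 dB

G(0) = 4 · 1 / 1 = 4
20 log₁₀(4) ≈ 12.04 dB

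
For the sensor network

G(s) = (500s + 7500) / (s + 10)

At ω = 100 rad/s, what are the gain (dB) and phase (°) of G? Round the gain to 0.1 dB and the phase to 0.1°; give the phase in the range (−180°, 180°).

54.0 dB, -2.8°

Substitute s = j100:
Numerator: 500(j100) + 7500 = 7500 + j50000
Denominator: (j100) + 10 = 10 + j100
|N| = √(7500² + 50000²) ≈ 50559, ∠N ≈ 81.47°
|D| = √(10² + 100²) ≈ 100.5, ∠D ≈ 84.29°
|G| = 50559 / 100.5 ≈ 503.07
Gain = 20 log₁₀(503.07) ≈ 54.03 dB
∠G = 81.47° − 84.29° = -2.82°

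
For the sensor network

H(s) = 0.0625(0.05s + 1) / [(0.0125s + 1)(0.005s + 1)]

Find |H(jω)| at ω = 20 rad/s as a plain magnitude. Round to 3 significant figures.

0.0853

At ω = 20 rad/s:
zero (1 + j20·0.05) = 1 + j1 → |·| ≈ 1.4142, ∠ ≈ 45.00°
pole (1 + j20·0.0125) = 1 + j0.25 → |·| ≈ 1.0308, ∠ ≈ 14.04°
pole (1 + j20·0.005) = 1 + j0.1 → |·| ≈ 1.005, ∠ ≈ 5.71°
|H| = 0.0625 · 1.4142 / (1.0308 · 1.005) ≈ 0.08532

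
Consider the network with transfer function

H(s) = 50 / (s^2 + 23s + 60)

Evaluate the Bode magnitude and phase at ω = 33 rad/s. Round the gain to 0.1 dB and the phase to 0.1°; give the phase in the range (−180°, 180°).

-28.2 dB, -143.6°

Substitute s = j33:
Numerator: 50 = 50 + j0
Denominator: (j33)^2 + 23(j33) + 60 = -1029 + j759
|N| = √(50² + 0²) ≈ 50, ∠N ≈ 0.00°
|D| = √(1029² + 759²) ≈ 1278.6, ∠D ≈ 143.59°
|H| = 50 / 1278.6 ≈ 0.039105
Gain = 20 log₁₀(0.039105) ≈ -28.16 dB
∠H = 0.00° − 143.59° = -143.59°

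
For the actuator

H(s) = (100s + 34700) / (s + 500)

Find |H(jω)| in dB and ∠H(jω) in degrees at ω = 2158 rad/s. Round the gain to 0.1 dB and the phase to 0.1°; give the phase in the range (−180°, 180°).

Substitute s = j2158:
Numerator: 100(j2158) + 34700 = 34700 + j215800
Denominator: (j2158) + 500 = 500 + j2158
|N| = √(34700² + 215800²) ≈ 2.1857e+05, ∠N ≈ 80.87°
|D| = √(500² + 2158²) ≈ 2215.2, ∠D ≈ 76.95°
|H| = 2.1857e+05 / 2215.2 ≈ 98.668
Gain = 20 log₁₀(98.668) ≈ 39.88 dB
∠H = 80.87° − 76.95° = 3.92°

39.9 dB, 3.9°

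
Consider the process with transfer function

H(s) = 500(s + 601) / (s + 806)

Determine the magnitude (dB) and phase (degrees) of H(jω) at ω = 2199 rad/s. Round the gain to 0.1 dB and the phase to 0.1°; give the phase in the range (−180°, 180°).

At s = jω = j2199:
zero (s+601): 601 + j2199 → |·| = √(601²+2199²) = √5196802 ≈ 2279.6, ∠ = arctan(2199/601) ≈ 74.71°
pole (s+806): 806 + j2199 → |·| = √(806²+2199²) = √5485237 ≈ 2342.1, ∠ = arctan(2199/806) ≈ 69.87°
|H| = 500 · 2279.6 / 2342.1 ≈ 486.66
Gain = 20 log₁₀(486.66) ≈ 53.74 dB
∠H = 74.71° − 69.87° = 4.84°

53.7 dB, 4.8°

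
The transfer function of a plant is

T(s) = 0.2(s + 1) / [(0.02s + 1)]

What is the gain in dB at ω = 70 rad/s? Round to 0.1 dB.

At ω = 70 rad/s:
zero (1 + j70·1) = 1 + j70 → |·| ≈ 70.007, ∠ ≈ 89.18°
pole (1 + j70·0.02) = 1 + j1.4 → |·| ≈ 1.7205, ∠ ≈ 54.46°
|T| = 0.2 · 70.007 / (1.7205) ≈ 8.138
Gain = 20 log₁₀(8.138) ≈ 18.21 dB

18.2 dB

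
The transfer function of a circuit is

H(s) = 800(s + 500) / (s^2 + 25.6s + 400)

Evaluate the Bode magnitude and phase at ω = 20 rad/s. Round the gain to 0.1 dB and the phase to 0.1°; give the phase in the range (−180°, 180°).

At s = jω = j20:
zero (s+500): 500 + j20 → |·| = √(500²+20²) = √250400 ≈ 500.4, ∠ = arctan(20/500) ≈ 2.29°
quadratic: (j20)² + 25.6·j20 + 400 = 0 + j512 → |·| ≈ 512, ∠ ≈ 90.00°
|H| = 800 · 500.4 / 512 ≈ 781.88
Gain = 20 log₁₀(781.88) ≈ 57.86 dB
∠H = 2.29° − 90.00° = -87.71°

57.9 dB, -87.7°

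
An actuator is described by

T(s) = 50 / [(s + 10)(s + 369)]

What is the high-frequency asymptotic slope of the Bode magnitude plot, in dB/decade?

-40 dB/decade

Each pole contributes −20 dB/decade at high frequency; each zero contributes +20 dB/decade.
Net: 0 zero(s) − 2 pole(s) → -40 dB/decade.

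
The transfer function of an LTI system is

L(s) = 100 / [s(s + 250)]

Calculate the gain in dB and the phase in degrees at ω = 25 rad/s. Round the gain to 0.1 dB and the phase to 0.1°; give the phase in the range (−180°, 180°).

-36.0 dB, -95.7°

At s = jω = j25:
pole (s+250): 250 + j25 → |·| = √(250²+25²) = √63125 ≈ 251.25, ∠ = arctan(25/250) ≈ 5.71°
pole at origin: |s| = 25, ∠ = 90.00° (in denominator)
|L| = 100 / 6281.2 ≈ 0.015921
Gain = 20 log₁₀(0.015921) ≈ -35.96 dB
∠L = 0.00° − 95.71° = -95.71°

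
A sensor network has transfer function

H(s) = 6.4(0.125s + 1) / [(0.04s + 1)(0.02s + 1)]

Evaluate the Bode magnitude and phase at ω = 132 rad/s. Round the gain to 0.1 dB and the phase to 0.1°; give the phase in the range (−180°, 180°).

16.9 dB, -62.0°

At ω = 132 rad/s:
zero (1 + j132·0.125) = 1 + j16.5 → |·| ≈ 16.53, ∠ ≈ 86.53°
pole (1 + j132·0.04) = 1 + j5.28 → |·| ≈ 5.3739, ∠ ≈ 79.28°
pole (1 + j132·0.02) = 1 + j2.64 → |·| ≈ 2.823, ∠ ≈ 69.25°
|H| = 6.4 · 16.53 / (5.3739 · 2.823) ≈ 6.9735
Gain = 20 log₁₀(6.9735) ≈ 16.87 dB
∠H = (86.53°) − (79.28° + 69.25°) = -62.00°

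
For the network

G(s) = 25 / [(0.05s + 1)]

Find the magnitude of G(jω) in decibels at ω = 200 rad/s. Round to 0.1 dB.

7.9 dB

At ω = 200 rad/s:
pole (1 + j200·0.05) = 1 + j10 → |·| ≈ 10.05, ∠ ≈ 84.29°
|G| = 25 · 1 / (10.05) ≈ 2.4876
Gain = 20 log₁₀(2.4876) ≈ 7.92 dB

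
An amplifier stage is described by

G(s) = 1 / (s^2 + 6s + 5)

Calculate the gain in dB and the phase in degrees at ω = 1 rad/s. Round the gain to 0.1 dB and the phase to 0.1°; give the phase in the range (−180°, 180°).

Substitute s = j1:
Numerator: 1 = 1 + j0
Denominator: (j1)^2 + 6(j1) + 5 = 4 + j6
|N| = √(1² + 0²) ≈ 1, ∠N ≈ 0.00°
|D| = √(4² + 6²) ≈ 7.2111, ∠D ≈ 56.31°
|G| = 1 / 7.2111 ≈ 0.13868
Gain = 20 log₁₀(0.13868) ≈ -17.16 dB
∠G = 0.00° − 56.31° = -56.31°

-17.2 dB, -56.3°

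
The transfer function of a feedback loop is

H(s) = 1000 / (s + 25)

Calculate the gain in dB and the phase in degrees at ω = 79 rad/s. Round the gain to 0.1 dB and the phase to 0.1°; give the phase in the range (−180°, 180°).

Substitute s = j79:
Numerator: 1000 = 1000 + j0
Denominator: (j79) + 25 = 25 + j79
|N| = √(1000² + 0²) ≈ 1000, ∠N ≈ 0.00°
|D| = √(25² + 79²) ≈ 82.861, ∠D ≈ 72.44°
|H| = 1000 / 82.861 ≈ 12.068
Gain = 20 log₁₀(12.068) ≈ 21.63 dB
∠H = 0.00° − 72.44° = -72.44°

21.6 dB, -72.4°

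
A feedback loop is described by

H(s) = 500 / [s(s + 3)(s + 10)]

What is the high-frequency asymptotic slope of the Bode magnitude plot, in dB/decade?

Each pole contributes −20 dB/decade at high frequency; each zero contributes +20 dB/decade.
Net: 0 zero(s) − 3 pole(s) → -60 dB/decade.

-60 dB/decade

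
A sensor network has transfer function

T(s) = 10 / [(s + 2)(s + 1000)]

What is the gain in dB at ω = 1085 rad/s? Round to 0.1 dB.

-104.1 dB

At s = jω = j1085:
pole (s+2): 2 + j1085 → |·| = √(2²+1085²) = √1177229 ≈ 1085, ∠ = arctan(1085/2) ≈ 89.89°
pole (s+1000): 1000 + j1085 → |·| = √(1000²+1085²) = √2177225 ≈ 1475.5, ∠ = arctan(1085/1000) ≈ 47.33°
|T| = 10 / 1.6009e+06 ≈ 6.2465e-06
Gain = 20 log₁₀(6.2465e-06) ≈ -104.09 dB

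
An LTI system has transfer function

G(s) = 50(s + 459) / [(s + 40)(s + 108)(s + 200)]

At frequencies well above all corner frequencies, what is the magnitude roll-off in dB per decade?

-40 dB/decade

Each pole contributes −20 dB/decade at high frequency; each zero contributes +20 dB/decade.
Net: 1 zero(s) − 3 pole(s) → -40 dB/decade.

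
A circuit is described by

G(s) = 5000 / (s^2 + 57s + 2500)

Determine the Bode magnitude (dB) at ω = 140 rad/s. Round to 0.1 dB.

At s = jω = j140:
quadratic: (j140)² + 57·j140 + 2500 = -17100 + j7980 → |·| ≈ 18870, ∠ ≈ 154.98°
|G| = 5000 / 18870 ≈ 0.26497
Gain = 20 log₁₀(0.26497) ≈ -11.54 dB

-11.5 dB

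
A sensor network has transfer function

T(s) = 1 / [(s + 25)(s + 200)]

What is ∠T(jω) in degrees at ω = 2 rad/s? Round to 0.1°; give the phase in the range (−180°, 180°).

At s = jω = j2:
pole (s+25): 25 + j2 → |·| = √(25²+2²) = √629 ≈ 25.08, ∠ = arctan(2/25) ≈ 4.57°
pole (s+200): 200 + j2 → |·| = √(200²+2²) = √40004 ≈ 200.01, ∠ = arctan(2/200) ≈ 0.57°
∠T = 0.00° − 5.14° = -5.14°

-5.1°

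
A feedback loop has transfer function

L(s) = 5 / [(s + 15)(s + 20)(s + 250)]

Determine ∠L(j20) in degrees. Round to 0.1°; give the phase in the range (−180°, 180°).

At s = jω = j20:
pole (s+15): 15 + j20 → |·| = √(15²+20²) = √625 ≈ 25, ∠ = arctan(20/15) ≈ 53.13°
pole (s+20): 20 + j20 → |·| = √(20²+20²) = √800 ≈ 28.284, ∠ = arctan(20/20) ≈ 45.00°
pole (s+250): 250 + j20 → |·| = √(250²+20²) = √62900 ≈ 250.8, ∠ = arctan(20/250) ≈ 4.57°
∠L = 0.00° − 102.70° = -102.70°

-102.7°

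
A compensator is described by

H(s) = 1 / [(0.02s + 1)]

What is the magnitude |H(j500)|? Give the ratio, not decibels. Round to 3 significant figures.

At ω = 500 rad/s:
pole (1 + j500·0.02) = 1 + j10 → |·| ≈ 10.05, ∠ ≈ 84.29°
|H| = 1 · 1 / (10.05) ≈ 0.099502

0.0995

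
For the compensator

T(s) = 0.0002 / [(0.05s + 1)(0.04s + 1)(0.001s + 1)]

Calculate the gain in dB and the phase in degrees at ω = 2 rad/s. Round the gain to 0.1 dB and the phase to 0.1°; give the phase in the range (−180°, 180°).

At ω = 2 rad/s:
pole (1 + j2·0.05) = 1 + j0.1 → |·| ≈ 1.005, ∠ ≈ 5.71°
pole (1 + j2·0.04) = 1 + j0.08 → |·| ≈ 1.0032, ∠ ≈ 4.57°
pole (1 + j2·0.001) = 1 + j0.002 → |·| ≈ 1, ∠ ≈ 0.11°
|T| = 0.0002 · 1 / (1.005 · 1.0032 · 1) ≈ 0.00019837
Gain = 20 log₁₀(0.00019837) ≈ -74.05 dB
∠T = (0°) − (5.71° + 4.57° + 0.11°) = -10.39°

-74.1 dB, -10.4°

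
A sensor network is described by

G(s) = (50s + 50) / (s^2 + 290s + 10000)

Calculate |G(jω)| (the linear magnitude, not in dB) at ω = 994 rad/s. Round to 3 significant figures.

Substitute s = j994:
Numerator: 50(j994) + 50 = 50 + j49700
Denominator: (j994)^2 + 290(j994) + 10000 = -978036 + j288260
|N| = √(50² + 49700²) ≈ 49700, ∠N ≈ 89.94°
|D| = √(978036² + 288260²) ≈ 1.0196e+06, ∠D ≈ 163.58°
|G| = 49700 / 1.0196e+06 ≈ 0.048745

0.0487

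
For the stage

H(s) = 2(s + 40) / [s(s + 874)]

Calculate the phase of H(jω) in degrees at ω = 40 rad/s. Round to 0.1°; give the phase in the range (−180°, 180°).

At s = jω = j40:
zero (s+40): 40 + j40 → |·| = √(40²+40²) = √3200 ≈ 56.569, ∠ = arctan(40/40) ≈ 45.00°
pole (s+874): 874 + j40 → |·| = √(874²+40²) = √765476 ≈ 874.91, ∠ = arctan(40/874) ≈ 2.62°
pole at origin: |s| = 40, ∠ = 90.00° (in denominator)
∠H = 45.00° − 92.62° = -47.62°

-47.6°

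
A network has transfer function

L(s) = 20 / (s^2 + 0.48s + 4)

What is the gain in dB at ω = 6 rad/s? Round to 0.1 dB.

-4.1 dB

At s = jω = j6:
quadratic: (j6)² + 0.48·j6 + 4 = -32 + j2.88 → |·| ≈ 32.129, ∠ ≈ 174.86°
|L| = 20 / 32.129 ≈ 0.62249
Gain = 20 log₁₀(0.62249) ≈ -4.12 dB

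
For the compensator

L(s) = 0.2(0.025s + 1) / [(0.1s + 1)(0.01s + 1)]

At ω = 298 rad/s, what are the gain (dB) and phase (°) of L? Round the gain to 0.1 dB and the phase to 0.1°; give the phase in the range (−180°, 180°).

-35.9 dB, -77.2°

At ω = 298 rad/s:
zero (1 + j298·0.025) = 1 + j7.45 → |·| ≈ 7.5168, ∠ ≈ 82.35°
pole (1 + j298·0.1) = 1 + j29.8 → |·| ≈ 29.817, ∠ ≈ 88.08°
pole (1 + j298·0.01) = 1 + j2.98 → |·| ≈ 3.1433, ∠ ≈ 71.45°
|L| = 0.2 · 7.5168 / (29.817 · 3.1433) ≈ 0.01604
Gain = 20 log₁₀(0.01604) ≈ -35.90 dB
∠L = (82.35°) − (88.08° + 71.45°) = -77.18°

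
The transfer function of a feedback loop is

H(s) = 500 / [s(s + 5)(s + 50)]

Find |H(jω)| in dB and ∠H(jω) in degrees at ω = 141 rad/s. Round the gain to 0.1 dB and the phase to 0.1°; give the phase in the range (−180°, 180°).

At s = jω = j141:
pole (s+5): 5 + j141 → |·| = √(5²+141²) = √19906 ≈ 141.09, ∠ = arctan(141/5) ≈ 87.97°
pole (s+50): 50 + j141 → |·| = √(50²+141²) = √22381 ≈ 149.6, ∠ = arctan(141/50) ≈ 70.47°
pole at origin: |s| = 141, ∠ = 90.00° (in denominator)
|H| = 500 / 2.9761e+06 ≈ 0.00016801
Gain = 20 log₁₀(0.00016801) ≈ -75.49 dB
∠H = 0.00° − 248.44° = -248.44° ≡ 111.56° (principal value)

-75.5 dB, 111.6°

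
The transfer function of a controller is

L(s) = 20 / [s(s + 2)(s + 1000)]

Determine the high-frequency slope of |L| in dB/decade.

Each pole contributes −20 dB/decade at high frequency; each zero contributes +20 dB/decade.
Net: 0 zero(s) − 3 pole(s) → -60 dB/decade.

-60 dB/decade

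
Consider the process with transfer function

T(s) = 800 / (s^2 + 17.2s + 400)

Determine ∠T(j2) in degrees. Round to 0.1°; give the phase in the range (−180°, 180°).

-5.0°

At s = jω = j2:
quadratic: (j2)² + 17.2·j2 + 400 = 396 + j34.4 → |·| ≈ 397.49, ∠ ≈ 4.96°
∠T = 0.00° − 4.96° = -4.96°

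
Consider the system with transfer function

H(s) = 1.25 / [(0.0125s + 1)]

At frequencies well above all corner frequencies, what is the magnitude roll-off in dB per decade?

Each pole contributes −20 dB/decade at high frequency; each zero contributes +20 dB/decade.
Net: 0 zero(s) − 1 pole(s) → -20 dB/decade.

-20 dB/decade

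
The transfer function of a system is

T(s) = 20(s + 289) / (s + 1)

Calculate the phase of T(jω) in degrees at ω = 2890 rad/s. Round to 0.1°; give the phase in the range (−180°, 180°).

-5.7°

At s = jω = j2890:
zero (s+289): 289 + j2890 → |·| = √(289²+2890²) = √8435621 ≈ 2904.4, ∠ = arctan(2890/289) ≈ 84.29°
pole (s+1): 1 + j2890 → |·| = √(1²+2890²) = √8352101 ≈ 2890, ∠ = arctan(2890/1) ≈ 89.98°
∠T = 84.29° − 89.98° = -5.69°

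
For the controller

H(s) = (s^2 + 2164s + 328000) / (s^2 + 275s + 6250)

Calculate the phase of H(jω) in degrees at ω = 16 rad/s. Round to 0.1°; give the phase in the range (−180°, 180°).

-30.3°

Substitute s = j16:
Numerator: (j16)^2 + 2164(j16) + 328000 = 327744 + j34624
Denominator: (j16)^2 + 275(j16) + 6250 = 5994 + j4400
|N| = √(327744² + 34624²) ≈ 3.2957e+05, ∠N ≈ 6.03°
|D| = √(5994² + 4400²) ≈ 7435.6, ∠D ≈ 36.28°
∠H = 6.03° − 36.28° = -30.25°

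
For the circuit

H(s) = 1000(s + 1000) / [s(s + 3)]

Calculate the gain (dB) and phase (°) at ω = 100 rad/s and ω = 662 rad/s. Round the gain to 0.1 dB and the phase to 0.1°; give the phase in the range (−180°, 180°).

At s = jω = j100:
zero (s+1000): 1000 + j100 → |·| = √(1000²+100²) = √1010000 ≈ 1005, ∠ = arctan(100/1000) ≈ 5.71°
pole (s+3): 3 + j100 → |·| = √(3²+100²) = √10009 ≈ 100.04, ∠ = arctan(100/3) ≈ 88.28°
pole at origin: |s| = 100, ∠ = 90.00° (in denominator)
|H| = 1000 · 1005 / 10004 ≈ 100.46
Gain = 20 log₁₀(100.46) ≈ 40.04 dB
∠H = 5.71° − 178.28° = -172.57°

At s = jω = j662:
zero (s+1000): 1000 + j662 → |·| = √(1000²+662²) = √1438244 ≈ 1199.3, ∠ = arctan(662/1000) ≈ 33.50°
pole (s+3): 3 + j662 → |·| = √(3²+662²) = √438253 ≈ 662.01, ∠ = arctan(662/3) ≈ 89.74°
pole at origin: |s| = 662, ∠ = 90.00° (in denominator)
|H| = 1000 · 1199.3 / 4.3825e+05 ≈ 2.7366
Gain = 20 log₁₀(2.7366) ≈ 8.74 dB
∠H = 33.50° − 179.74° = -146.24°

ω = 100: 40.0 dB, -172.6°; ω = 662: 8.7 dB, -146.2°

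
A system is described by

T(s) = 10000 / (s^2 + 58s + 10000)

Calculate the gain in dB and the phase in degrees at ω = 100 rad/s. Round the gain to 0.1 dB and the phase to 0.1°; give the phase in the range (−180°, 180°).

4.7 dB, -90.0°

At s = jω = j100:
quadratic: (j100)² + 58·j100 + 10000 = 0 + j5800 → |·| ≈ 5800, ∠ ≈ 90.00°
|T| = 10000 / 5800 ≈ 1.7241
Gain = 20 log₁₀(1.7241) ≈ 4.73 dB
∠T = 0.00° − 90.00° = -90.00°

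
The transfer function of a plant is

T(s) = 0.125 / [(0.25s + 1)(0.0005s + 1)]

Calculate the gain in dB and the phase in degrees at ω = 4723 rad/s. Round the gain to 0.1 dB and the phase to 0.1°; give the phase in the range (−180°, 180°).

-87.7 dB, -157.0°

At ω = 4723 rad/s:
pole (1 + j4723·0.25) = 1 + j1180.75 → |·| ≈ 1180.8, ∠ ≈ 89.95°
pole (1 + j4723·0.0005) = 1 + j2.3615 → |·| ≈ 2.5645, ∠ ≈ 67.05°
|T| = 0.125 · 1 / (1180.8 · 2.5645) ≈ 4.1279e-05
Gain = 20 log₁₀(4.1279e-05) ≈ -87.69 dB
∠T = (0°) − (89.95° + 67.05°) = -157.00°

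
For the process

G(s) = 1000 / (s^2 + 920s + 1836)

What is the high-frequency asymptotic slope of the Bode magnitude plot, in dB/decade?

-40 dB/decade

Each pole contributes −20 dB/decade at high frequency; each zero contributes +20 dB/decade.
Net: 0 zero(s) − 2 pole(s) → -40 dB/decade.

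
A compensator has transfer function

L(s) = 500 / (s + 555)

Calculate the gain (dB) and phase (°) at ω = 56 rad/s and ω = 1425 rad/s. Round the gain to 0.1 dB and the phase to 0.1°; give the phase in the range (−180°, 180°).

At s = jω = j56:
pole (s+555): 555 + j56 → |·| = √(555²+56²) = √311161 ≈ 557.82, ∠ = arctan(56/555) ≈ 5.76°
|L| = 500 / 557.82 ≈ 0.89635
Gain = 20 log₁₀(0.89635) ≈ -0.95 dB
∠L = 0.00° − 5.76° = -5.76°

At s = jω = j1425:
pole (s+555): 555 + j1425 → |·| = √(555²+1425²) = √2338650 ≈ 1529.3, ∠ = arctan(1425/555) ≈ 68.72°
|L| = 500 / 1529.3 ≈ 0.32695
Gain = 20 log₁₀(0.32695) ≈ -9.71 dB
∠L = 0.00° − 68.72° = -68.72°

ω = 56: -1.0 dB, -5.8°; ω = 1425: -9.7 dB, -68.7°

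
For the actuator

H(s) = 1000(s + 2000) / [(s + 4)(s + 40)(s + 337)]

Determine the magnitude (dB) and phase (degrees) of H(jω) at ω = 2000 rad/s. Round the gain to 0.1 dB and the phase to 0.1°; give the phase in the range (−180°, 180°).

At s = jω = j2000:
zero (s+2000): 2000 + j2000 → |·| = √(2000²+2000²) = √8000000 ≈ 2828.4, ∠ = arctan(2000/2000) ≈ 45.00°
pole (s+4): 4 + j2000 → |·| = √(4²+2000²) = √4000016 ≈ 2000, ∠ = arctan(2000/4) ≈ 89.89°
pole (s+40): 40 + j2000 → |·| = √(40²+2000²) = √4001600 ≈ 2000.4, ∠ = arctan(2000/40) ≈ 88.85°
pole (s+337): 337 + j2000 → |·| = √(337²+2000²) = √4113569 ≈ 2028.2, ∠ = arctan(2000/337) ≈ 80.44°
|H| = 1000 · 2828.4 / 8.1144e+09 ≈ 0.00034857
Gain = 20 log₁₀(0.00034857) ≈ -69.15 dB
∠H = 45.00° − 259.18° = -214.18° ≡ 145.82° (principal value)

-69.2 dB, 145.8°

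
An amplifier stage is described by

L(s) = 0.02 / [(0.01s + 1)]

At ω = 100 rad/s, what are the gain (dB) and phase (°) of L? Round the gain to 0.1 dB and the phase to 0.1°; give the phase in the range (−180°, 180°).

At ω = 100 rad/s:
pole (1 + j100·0.01) = 1 + j1 → |·| ≈ 1.4142, ∠ ≈ 45.00°
|L| = 0.02 · 1 / (1.4142) ≈ 0.014142
Gain = 20 log₁₀(0.014142) ≈ -36.99 dB
∠L = (0°) − (45.00°) = -45.00°

-37.0 dB, -45.0°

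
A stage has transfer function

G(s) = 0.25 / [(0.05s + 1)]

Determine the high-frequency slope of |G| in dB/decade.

-20 dB/decade

Each pole contributes −20 dB/decade at high frequency; each zero contributes +20 dB/decade.
Net: 0 zero(s) − 1 pole(s) → -20 dB/decade.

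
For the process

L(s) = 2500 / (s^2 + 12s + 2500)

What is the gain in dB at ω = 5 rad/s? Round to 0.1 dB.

At s = jω = j5:
quadratic: (j5)² + 12·j5 + 2500 = 2475 + j60 → |·| ≈ 2475.7, ∠ ≈ 1.39°
|L| = 2500 / 2475.7 ≈ 1.0098
Gain = 20 log₁₀(1.0098) ≈ 0.08 dB

0.1 dB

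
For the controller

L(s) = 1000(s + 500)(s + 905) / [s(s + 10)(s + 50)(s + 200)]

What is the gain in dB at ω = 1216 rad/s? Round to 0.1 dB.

-60.9 dB

At s = jω = j1216:
zero (s+500): 500 + j1216 → |·| = √(500²+1216²) = √1728656 ≈ 1314.8, ∠ = arctan(1216/500) ≈ 67.65°
zero (s+905): 905 + j1216 → |·| = √(905²+1216²) = √2297681 ≈ 1515.8, ∠ = arctan(1216/905) ≈ 53.34°
pole (s+10): 10 + j1216 → |·| = √(10²+1216²) = √1478756 ≈ 1216, ∠ = arctan(1216/10) ≈ 89.53°
pole (s+50): 50 + j1216 → |·| = √(50²+1216²) = √1481156 ≈ 1217, ∠ = arctan(1216/50) ≈ 87.65°
pole (s+200): 200 + j1216 → |·| = √(200²+1216²) = √1518656 ≈ 1232.3, ∠ = arctan(1216/200) ≈ 80.66°
pole at origin: |s| = 1216, ∠ = 90.00° (in denominator)
|L| = 1000 · 1.993e+06 / 2.2176e+12 ≈ 0.00089872
Gain = 20 log₁₀(0.00089872) ≈ -60.93 dB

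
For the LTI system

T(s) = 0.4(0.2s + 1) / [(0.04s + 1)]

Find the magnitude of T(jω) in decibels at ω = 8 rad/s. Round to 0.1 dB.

At ω = 8 rad/s:
zero (1 + j8·0.2) = 1 + j1.6 → |·| ≈ 1.8868, ∠ ≈ 57.99°
pole (1 + j8·0.04) = 1 + j0.32 → |·| ≈ 1.05, ∠ ≈ 17.74°
|T| = 0.4 · 1.8868 / (1.05) ≈ 0.71878
Gain = 20 log₁₀(0.71878) ≈ -2.87 dB

-2.9 dB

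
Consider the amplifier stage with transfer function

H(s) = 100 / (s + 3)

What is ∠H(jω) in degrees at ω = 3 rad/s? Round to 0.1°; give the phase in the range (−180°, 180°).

-45.0°

At s = jω = j3:
pole (s+3): 3 + j3 → |·| = √(3²+3²) = √18 ≈ 4.2426, ∠ = arctan(3/3) ≈ 45.00°
∠H = 0.00° − 45.00° = -45.00°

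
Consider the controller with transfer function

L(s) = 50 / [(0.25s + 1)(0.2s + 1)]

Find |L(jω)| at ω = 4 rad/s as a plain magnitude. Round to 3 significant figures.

27.6

At ω = 4 rad/s:
pole (1 + j4·0.25) = 1 + j1 → |·| ≈ 1.4142, ∠ ≈ 45.00°
pole (1 + j4·0.2) = 1 + j0.8 → |·| ≈ 1.2806, ∠ ≈ 38.66°
|L| = 50 · 1 / (1.4142 · 1.2806) ≈ 27.609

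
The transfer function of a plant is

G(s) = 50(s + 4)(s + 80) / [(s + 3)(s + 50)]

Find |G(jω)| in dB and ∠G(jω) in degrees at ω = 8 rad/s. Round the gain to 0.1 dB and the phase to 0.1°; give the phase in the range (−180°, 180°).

At s = jω = j8:
zero (s+4): 4 + j8 → |·| = √(4²+8²) = √80 ≈ 8.9443, ∠ = arctan(8/4) ≈ 63.43°
zero (s+80): 80 + j8 → |·| = √(80²+8²) = √6464 ≈ 80.399, ∠ = arctan(8/80) ≈ 5.71°
pole (s+3): 3 + j8 → |·| = √(3²+8²) = √73 ≈ 8.544, ∠ = arctan(8/3) ≈ 69.44°
pole (s+50): 50 + j8 → |·| = √(50²+8²) = √2564 ≈ 50.636, ∠ = arctan(8/50) ≈ 9.09°
|G| = 50 · 719.11 / 432.63 ≈ 83.109
Gain = 20 log₁₀(83.109) ≈ 38.39 dB
∠G = 69.14° − 78.53° = -9.39°

38.4 dB, -9.4°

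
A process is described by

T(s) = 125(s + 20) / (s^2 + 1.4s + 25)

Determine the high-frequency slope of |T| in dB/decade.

-20 dB/decade

Each pole contributes −20 dB/decade at high frequency; each zero contributes +20 dB/decade.
Net: 1 zero(s) − 2 pole(s) → -20 dB/decade.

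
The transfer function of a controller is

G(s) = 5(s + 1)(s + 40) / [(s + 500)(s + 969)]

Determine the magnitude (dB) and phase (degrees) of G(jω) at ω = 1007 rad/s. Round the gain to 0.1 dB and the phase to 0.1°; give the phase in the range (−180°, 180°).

At s = jω = j1007:
zero (s+1): 1 + j1007 → |·| = √(1²+1007²) = √1014050 ≈ 1007, ∠ = arctan(1007/1) ≈ 89.94°
zero (s+40): 40 + j1007 → |·| = √(40²+1007²) = √1015649 ≈ 1007.8, ∠ = arctan(1007/40) ≈ 87.73°
pole (s+500): 500 + j1007 → |·| = √(500²+1007²) = √1264049 ≈ 1124.3, ∠ = arctan(1007/500) ≈ 63.59°
pole (s+969): 969 + j1007 → |·| = √(969²+1007²) = √1953010 ≈ 1397.5, ∠ = arctan(1007/969) ≈ 46.10°
|G| = 5 · 1.0149e+06 / 1.5712e+06 ≈ 3.2297
Gain = 20 log₁₀(3.2297) ≈ 10.18 dB
∠G = 177.67° − 109.69° = 67.98°

10.2 dB, 68.0°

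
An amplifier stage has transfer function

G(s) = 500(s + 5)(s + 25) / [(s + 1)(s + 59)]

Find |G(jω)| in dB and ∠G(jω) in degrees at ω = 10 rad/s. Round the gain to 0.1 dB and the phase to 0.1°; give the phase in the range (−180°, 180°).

At s = jω = j10:
zero (s+5): 5 + j10 → |·| = √(5²+10²) = √125 ≈ 11.18, ∠ = arctan(10/5) ≈ 63.43°
zero (s+25): 25 + j10 → |·| = √(25²+10²) = √725 ≈ 26.926, ∠ = arctan(10/25) ≈ 21.80°
pole (s+1): 1 + j10 → |·| = √(1²+10²) = √101 ≈ 10.05, ∠ = arctan(10/1) ≈ 84.29°
pole (s+59): 59 + j10 → |·| = √(59²+10²) = √3581 ≈ 59.841, ∠ = arctan(10/59) ≈ 9.62°
|G| = 500 · 301.03 / 601.4 ≈ 250.27
Gain = 20 log₁₀(250.27) ≈ 47.97 dB
∠G = 85.23° − 93.91° = -8.68°

48.0 dB, -8.7°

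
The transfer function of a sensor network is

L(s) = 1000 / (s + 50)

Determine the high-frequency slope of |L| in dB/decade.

-20 dB/decade

Each pole contributes −20 dB/decade at high frequency; each zero contributes +20 dB/decade.
Net: 0 zero(s) − 1 pole(s) → -20 dB/decade.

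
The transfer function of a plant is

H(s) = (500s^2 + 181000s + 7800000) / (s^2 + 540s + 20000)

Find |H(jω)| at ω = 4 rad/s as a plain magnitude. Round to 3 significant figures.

389

Substitute s = j4:
Numerator: 500(j4)^2 + 181000(j4) + 7800000 = 7792000 + j724000
Denominator: (j4)^2 + 540(j4) + 20000 = 19984 + j2160
|N| = √(7792000² + 724000²) ≈ 7.8256e+06, ∠N ≈ 5.31°
|D| = √(19984² + 2160²) ≈ 20100, ∠D ≈ 6.17°
|H| = 7.8256e+06 / 20100 ≈ 389.33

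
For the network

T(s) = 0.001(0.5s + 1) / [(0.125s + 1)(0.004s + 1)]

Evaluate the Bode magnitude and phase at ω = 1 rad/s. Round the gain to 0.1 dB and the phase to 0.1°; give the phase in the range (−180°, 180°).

At ω = 1 rad/s:
zero (1 + j1·0.5) = 1 + j0.5 → |·| ≈ 1.118, ∠ ≈ 26.57°
pole (1 + j1·0.125) = 1 + j0.125 → |·| ≈ 1.0078, ∠ ≈ 7.13°
pole (1 + j1·0.004) = 1 + j0.004 → |·| ≈ 1, ∠ ≈ 0.23°
|T| = 0.001 · 1.118 / (1.0078 · 1) ≈ 0.0011093
Gain = 20 log₁₀(0.0011093) ≈ -59.10 dB
∠T = (26.57°) − (7.13° + 0.23°) = 19.21°

-59.1 dB, 19.2°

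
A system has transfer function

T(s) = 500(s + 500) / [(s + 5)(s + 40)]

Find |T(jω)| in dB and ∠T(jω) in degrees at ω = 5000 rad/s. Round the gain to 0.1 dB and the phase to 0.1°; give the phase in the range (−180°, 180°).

At s = jω = j5000:
zero (s+500): 500 + j5000 → |·| = √(500²+5000²) = √25250000 ≈ 5024.9, ∠ = arctan(5000/500) ≈ 84.29°
pole (s+5): 5 + j5000 → |·| = √(5²+5000²) = √25000025 ≈ 5000, ∠ = arctan(5000/5) ≈ 89.94°
pole (s+40): 40 + j5000 → |·| = √(40²+5000²) = √25001600 ≈ 5000.2, ∠ = arctan(5000/40) ≈ 89.54°
|T| = 500 · 5024.9 / 2.5001e+07 ≈ 0.10049
Gain = 20 log₁₀(0.10049) ≈ -19.96 dB
∠T = 84.29° − 179.48° = -95.19°

-20.0 dB, -95.2°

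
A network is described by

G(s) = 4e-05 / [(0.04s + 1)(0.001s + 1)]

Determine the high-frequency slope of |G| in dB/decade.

Each pole contributes −20 dB/decade at high frequency; each zero contributes +20 dB/decade.
Net: 0 zero(s) − 2 pole(s) → -40 dB/decade.

-40 dB/decade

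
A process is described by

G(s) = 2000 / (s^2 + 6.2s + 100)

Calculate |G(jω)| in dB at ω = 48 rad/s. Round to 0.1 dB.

At s = jω = j48:
quadratic: (j48)² + 6.2·j48 + 100 = -2204 + j297.6 → |·| ≈ 2224, ∠ ≈ 172.31°
|G| = 2000 / 2224 ≈ 0.89928
Gain = 20 log₁₀(0.89928) ≈ -0.92 dB

-0.9 dB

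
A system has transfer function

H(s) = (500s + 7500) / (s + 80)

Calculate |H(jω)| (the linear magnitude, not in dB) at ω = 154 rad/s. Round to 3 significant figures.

446

Substitute s = j154:
Numerator: 500(j154) + 7500 = 7500 + j77000
Denominator: (j154) + 80 = 80 + j154
|N| = √(7500² + 77000²) ≈ 77364, ∠N ≈ 84.44°
|D| = √(80² + 154²) ≈ 173.54, ∠D ≈ 62.55°
|H| = 77364 / 173.54 ≈ 445.8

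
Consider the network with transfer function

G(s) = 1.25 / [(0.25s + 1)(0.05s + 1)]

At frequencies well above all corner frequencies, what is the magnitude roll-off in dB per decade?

Each pole contributes −20 dB/decade at high frequency; each zero contributes +20 dB/decade.
Net: 0 zero(s) − 2 pole(s) → -40 dB/decade.

-40 dB/decade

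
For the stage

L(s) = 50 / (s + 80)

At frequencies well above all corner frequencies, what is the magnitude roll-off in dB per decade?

Each pole contributes −20 dB/decade at high frequency; each zero contributes +20 dB/decade.
Net: 0 zero(s) − 1 pole(s) → -20 dB/decade.

-20 dB/decade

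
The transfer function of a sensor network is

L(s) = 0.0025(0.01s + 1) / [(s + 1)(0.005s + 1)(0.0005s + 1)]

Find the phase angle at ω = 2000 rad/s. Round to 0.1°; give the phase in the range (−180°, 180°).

-132.1°

At ω = 2000 rad/s:
zero (1 + j2000·0.01) = 1 + j20 → |·| ≈ 20.025, ∠ ≈ 87.14°
pole (1 + j2000·1) = 1 + j2000 → |·| ≈ 2000, ∠ ≈ 89.97°
pole (1 + j2000·0.005) = 1 + j10 → |·| ≈ 10.05, ∠ ≈ 84.29°
pole (1 + j2000·0.0005) = 1 + j1 → |·| ≈ 1.4142, ∠ ≈ 45.00°
∠L = (87.14°) − (89.97° + 84.29° + 45.00°) = -132.12°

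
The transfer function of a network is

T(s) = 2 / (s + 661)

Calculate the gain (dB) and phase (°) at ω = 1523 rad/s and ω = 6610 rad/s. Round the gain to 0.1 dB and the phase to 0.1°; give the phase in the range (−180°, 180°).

ω = 1523: -58.4 dB, -66.5°; ω = 6610: -70.4 dB, -84.3°

Substitute s = j1523:
Numerator: 2 = 2 + j0
Denominator: (j1523) + 661 = 661 + j1523
|N| = √(2² + 0²) ≈ 2, ∠N ≈ 0.00°
|D| = √(661² + 1523²) ≈ 1660.3, ∠D ≈ 66.54°
|T| = 2 / 1660.3 ≈ 0.0012046
Gain = 20 log₁₀(0.0012046) ≈ -58.38 dB
∠T = 0.00° − 66.54° = -66.54°

Substitute s = j6610:
Numerator: 2 = 2 + j0
Denominator: (j6610) + 661 = 661 + j6610
|N| = √(2² + 0²) ≈ 2, ∠N ≈ 0.00°
|D| = √(661² + 6610²) ≈ 6643, ∠D ≈ 84.29°
|T| = 2 / 6643 ≈ 0.00030107
Gain = 20 log₁₀(0.00030107) ≈ -70.43 dB
∠T = 0.00° − 84.29° = -84.29°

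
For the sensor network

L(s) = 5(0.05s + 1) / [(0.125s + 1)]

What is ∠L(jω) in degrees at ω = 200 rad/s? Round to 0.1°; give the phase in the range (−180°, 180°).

-3.4°

At ω = 200 rad/s:
zero (1 + j200·0.05) = 1 + j10 → |·| ≈ 10.05, ∠ ≈ 84.29°
pole (1 + j200·0.125) = 1 + j25 → |·| ≈ 25.02, ∠ ≈ 87.71°
∠L = (84.29°) − (87.71°) = -3.42°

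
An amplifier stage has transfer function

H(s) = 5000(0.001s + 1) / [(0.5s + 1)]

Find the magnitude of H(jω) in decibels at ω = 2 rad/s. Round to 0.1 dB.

71.0 dB

At ω = 2 rad/s:
zero (1 + j2·0.001) = 1 + j0.002 → |·| ≈ 1, ∠ ≈ 0.11°
pole (1 + j2·0.5) = 1 + j1 → |·| ≈ 1.4142, ∠ ≈ 45.00°
|H| = 5000 · 1 / (1.4142) ≈ 3535.6
Gain = 20 log₁₀(3535.6) ≈ 70.97 dB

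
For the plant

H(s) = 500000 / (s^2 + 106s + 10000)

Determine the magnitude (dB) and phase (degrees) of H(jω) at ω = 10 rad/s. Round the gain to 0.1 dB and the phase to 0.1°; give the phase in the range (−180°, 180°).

34.0 dB, -6.1°

At s = jω = j10:
quadratic: (j10)² + 106·j10 + 10000 = 9900 + j1060 → |·| ≈ 9956.6, ∠ ≈ 6.11°
|H| = 500000 / 9956.6 ≈ 50.218
Gain = 20 log₁₀(50.218) ≈ 34.02 dB
∠H = 0.00° − 6.11° = -6.11°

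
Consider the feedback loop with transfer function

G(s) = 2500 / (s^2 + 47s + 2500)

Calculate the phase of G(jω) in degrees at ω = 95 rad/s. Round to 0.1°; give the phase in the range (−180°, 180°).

At s = jω = j95:
quadratic: (j95)² + 47·j95 + 2500 = -6525 + j4465 → |·| ≈ 7906.4, ∠ ≈ 145.62°
∠G = 0.00° − 145.62° = -145.62°

-145.6°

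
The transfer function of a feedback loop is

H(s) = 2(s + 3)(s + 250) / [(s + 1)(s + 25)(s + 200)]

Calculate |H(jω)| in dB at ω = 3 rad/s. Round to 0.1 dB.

-17.5 dB

At s = jω = j3:
zero (s+3): 3 + j3 → |·| = √(3²+3²) = √18 ≈ 4.2426, ∠ = arctan(3/3) ≈ 45.00°
zero (s+250): 250 + j3 → |·| = √(250²+3²) = √62509 ≈ 250.02, ∠ = arctan(3/250) ≈ 0.69°
pole (s+1): 1 + j3 → |·| = √(1²+3²) = √10 ≈ 3.1623, ∠ = arctan(3/1) ≈ 71.57°
pole (s+25): 25 + j3 → |·| = √(25²+3²) = √634 ≈ 25.179, ∠ = arctan(3/25) ≈ 6.84°
pole (s+200): 200 + j3 → |·| = √(200²+3²) = √40009 ≈ 200.02, ∠ = arctan(3/200) ≈ 0.86°
|H| = 2 · 1060.7 / 15926 ≈ 0.1332
Gain = 20 log₁₀(0.1332) ≈ -17.51 dB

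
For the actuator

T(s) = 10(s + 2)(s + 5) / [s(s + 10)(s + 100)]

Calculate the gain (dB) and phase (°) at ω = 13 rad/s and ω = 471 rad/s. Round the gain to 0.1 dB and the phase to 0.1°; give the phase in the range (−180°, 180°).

At s = jω = j13:
zero (s+2): 2 + j13 → |·| = √(2²+13²) = √173 ≈ 13.153, ∠ = arctan(13/2) ≈ 81.25°
zero (s+5): 5 + j13 → |·| = √(5²+13²) = √194 ≈ 13.928, ∠ = arctan(13/5) ≈ 68.96°
pole (s+10): 10 + j13 → |·| = √(10²+13²) = √269 ≈ 16.401, ∠ = arctan(13/10) ≈ 52.43°
pole (s+100): 100 + j13 → |·| = √(100²+13²) = √10169 ≈ 100.84, ∠ = arctan(13/100) ≈ 7.41°
pole at origin: |s| = 13, ∠ = 90.00° (in denominator)
|T| = 10 · 183.19 / 21500 ≈ 0.085205
Gain = 20 log₁₀(0.085205) ≈ -21.39 dB
∠T = 150.21° − 149.84° = 0.37°

At s = jω = j471:
zero (s+2): 2 + j471 → |·| = √(2²+471²) = √221845 ≈ 471, ∠ = arctan(471/2) ≈ 89.76°
zero (s+5): 5 + j471 → |·| = √(5²+471²) = √221866 ≈ 471.03, ∠ = arctan(471/5) ≈ 89.39°
pole (s+10): 10 + j471 → |·| = √(10²+471²) = √221941 ≈ 471.11, ∠ = arctan(471/10) ≈ 88.78°
pole (s+100): 100 + j471 → |·| = √(100²+471²) = √231841 ≈ 481.5, ∠ = arctan(471/100) ≈ 78.01°
pole at origin: |s| = 471, ∠ = 90.00° (in denominator)
|T| = 10 · 2.2186e+05 / 1.0684e+08 ≈ 0.020766
Gain = 20 log₁₀(0.020766) ≈ -33.65 dB
∠T = 179.15° − 256.79° = -77.64°

ω = 13: -21.4 dB, 0.4°; ω = 471: -33.7 dB, -77.6°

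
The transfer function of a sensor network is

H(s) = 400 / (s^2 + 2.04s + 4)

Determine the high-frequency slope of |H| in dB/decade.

-40 dB/decade

Each pole contributes −20 dB/decade at high frequency; each zero contributes +20 dB/decade.
Net: 0 zero(s) − 2 pole(s) → -40 dB/decade.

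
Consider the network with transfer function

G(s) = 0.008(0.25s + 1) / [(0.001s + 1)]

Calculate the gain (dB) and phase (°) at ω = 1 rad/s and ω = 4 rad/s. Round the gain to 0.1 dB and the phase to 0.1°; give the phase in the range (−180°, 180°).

ω = 1: -41.7 dB, 14.0°; ω = 4: -38.9 dB, 44.8°

At ω = 1 rad/s:
zero (1 + j1·0.25) = 1 + j0.25 → |·| ≈ 1.0308, ∠ ≈ 14.04°
pole (1 + j1·0.001) = 1 + j0.001 → |·| ≈ 1, ∠ ≈ 0.06°
|G| = 0.008 · 1.0308 / (1) ≈ 0.0082464
Gain = 20 log₁₀(0.0082464) ≈ -41.67 dB
∠G = (14.04°) − (0.06°) = 13.98°

At ω = 4 rad/s:
zero (1 + j4·0.25) = 1 + j1 → |·| ≈ 1.4142, ∠ ≈ 45.00°
pole (1 + j4·0.001) = 1 + j0.004 → |·| ≈ 1, ∠ ≈ 0.23°
|G| = 0.008 · 1.4142 / (1) ≈ 0.011314
Gain = 20 log₁₀(0.011314) ≈ -38.93 dB
∠G = (45.00°) − (0.23°) = 44.77°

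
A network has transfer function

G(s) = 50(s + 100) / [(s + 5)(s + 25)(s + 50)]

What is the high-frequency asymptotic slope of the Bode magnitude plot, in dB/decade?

-40 dB/decade

Each pole contributes −20 dB/decade at high frequency; each zero contributes +20 dB/decade.
Net: 1 zero(s) − 3 pole(s) → -40 dB/decade.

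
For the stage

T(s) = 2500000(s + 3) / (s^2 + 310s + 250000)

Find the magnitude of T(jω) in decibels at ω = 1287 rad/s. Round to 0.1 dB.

66.9 dB

At s = jω = j1287:
zero (s+3): 3 + j1287 → |·| = √(3²+1287²) = √1656378 ≈ 1287, ∠ = arctan(1287/3) ≈ 89.87°
quadratic: (j1287)² + 310·j1287 + 250000 = -1406369 + j398970 → |·| ≈ 1.4619e+06, ∠ ≈ 164.16°
|T| = 2500000 · 1287 / 1.4619e+06 ≈ 2200.9
Gain = 20 log₁₀(2200.9) ≈ 66.85 dB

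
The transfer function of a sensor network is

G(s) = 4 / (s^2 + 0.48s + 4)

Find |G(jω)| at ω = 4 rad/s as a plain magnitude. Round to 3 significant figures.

0.329

At s = jω = j4:
quadratic: (j4)² + 0.48·j4 + 4 = -12 + j1.92 → |·| ≈ 12.153, ∠ ≈ 170.91°
|G| = 4 / 12.153 ≈ 0.32914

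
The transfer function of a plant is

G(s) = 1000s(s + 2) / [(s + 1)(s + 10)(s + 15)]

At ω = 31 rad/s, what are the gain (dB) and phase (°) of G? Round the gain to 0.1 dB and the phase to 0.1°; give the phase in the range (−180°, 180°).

At s = jω = j31:
zero (s+2): 2 + j31 → |·| = √(2²+31²) = √965 ≈ 31.064, ∠ = arctan(31/2) ≈ 86.31°
zero at origin: s = j31 → |·| = 31, ∠ = 90.00°
pole (s+1): 1 + j31 → |·| = √(1²+31²) = √962 ≈ 31.016, ∠ = arctan(31/1) ≈ 88.15°
pole (s+10): 10 + j31 → |·| = √(10²+31²) = √1061 ≈ 32.573, ∠ = arctan(31/10) ≈ 72.12°
pole (s+15): 15 + j31 → |·| = √(15²+31²) = √1186 ≈ 34.438, ∠ = arctan(31/15) ≈ 64.18°
|G| = 1000 · 962.98 / 34792 ≈ 27.678
Gain = 20 log₁₀(27.678) ≈ 28.84 dB
∠G = 176.31° − 224.45° = -48.14°

28.8 dB, -48.1°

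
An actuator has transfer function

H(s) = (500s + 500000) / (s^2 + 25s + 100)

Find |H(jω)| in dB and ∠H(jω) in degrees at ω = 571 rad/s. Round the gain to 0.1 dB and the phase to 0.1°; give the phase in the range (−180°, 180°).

4.9 dB, -147.8°

Substitute s = j571:
Numerator: 500(j571) + 500000 = 500000 + j285500
Denominator: (j571)^2 + 25(j571) + 100 = -325941 + j14275
|N| = √(500000² + 285500²) ≈ 5.7577e+05, ∠N ≈ 29.73°
|D| = √(325941² + 14275²) ≈ 3.2625e+05, ∠D ≈ 177.49°
|H| = 5.7577e+05 / 3.2625e+05 ≈ 1.7648
Gain = 20 log₁₀(1.7648) ≈ 4.93 dB
∠H = 29.73° − 177.49° = -147.76°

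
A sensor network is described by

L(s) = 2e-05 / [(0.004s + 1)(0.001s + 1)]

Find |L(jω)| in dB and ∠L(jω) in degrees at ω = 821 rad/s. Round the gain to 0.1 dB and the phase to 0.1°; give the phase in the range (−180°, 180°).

-106.9 dB, -112.5°

At ω = 821 rad/s:
pole (1 + j821·0.004) = 1 + j3.284 → |·| ≈ 3.4329, ∠ ≈ 73.06°
pole (1 + j821·0.001) = 1 + j0.821 → |·| ≈ 1.2938, ∠ ≈ 39.39°
|L| = 2e-05 · 1 / (3.4329 · 1.2938) ≈ 4.503e-06
Gain = 20 log₁₀(4.503e-06) ≈ -106.93 dB
∠L = (0°) − (73.06° + 39.39°) = -112.45°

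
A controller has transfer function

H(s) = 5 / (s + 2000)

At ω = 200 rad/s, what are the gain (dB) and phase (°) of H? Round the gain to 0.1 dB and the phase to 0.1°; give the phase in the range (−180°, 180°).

At s = jω = j200:
pole (s+2000): 2000 + j200 → |·| = √(2000²+200²) = √4040000 ≈ 2010, ∠ = arctan(200/2000) ≈ 5.71°
|H| = 5 / 2010 ≈ 0.0024876
Gain = 20 log₁₀(0.0024876) ≈ -52.08 dB
∠H = 0.00° − 5.71° = -5.71°

-52.1 dB, -5.7°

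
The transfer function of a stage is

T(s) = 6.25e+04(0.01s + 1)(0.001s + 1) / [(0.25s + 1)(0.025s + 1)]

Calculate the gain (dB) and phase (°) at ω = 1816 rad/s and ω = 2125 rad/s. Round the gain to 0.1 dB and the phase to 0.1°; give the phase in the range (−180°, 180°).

ω = 1816: 41.2 dB, -30.6°; ω = 2125: 40.9 dB, -26.7°

At ω = 1816 rad/s:
zero (1 + j1816·0.01) = 1 + j18.16 → |·| ≈ 18.188, ∠ ≈ 86.85°
zero (1 + j1816·0.001) = 1 + j1.816 → |·| ≈ 2.0731, ∠ ≈ 61.16°
pole (1 + j1816·0.25) = 1 + j454 → |·| ≈ 454, ∠ ≈ 89.87°
pole (1 + j1816·0.025) = 1 + j45.4 → |·| ≈ 45.411, ∠ ≈ 88.74°
|T| = 6.25e+04 · 18.188 · 2.0731 / (454 · 45.411) ≈ 114.31
Gain = 20 log₁₀(114.31) ≈ 41.16 dB
∠T = (86.85° + 61.16°) − (89.87° + 88.74°) = -30.60°

At ω = 2125 rad/s:
zero (1 + j2125·0.01) = 1 + j21.25 → |·| ≈ 21.274, ∠ ≈ 87.31°
zero (1 + j2125·0.001) = 1 + j2.125 → |·| ≈ 2.3485, ∠ ≈ 64.80°
pole (1 + j2125·0.25) = 1 + j531.25 → |·| ≈ 531.25, ∠ ≈ 89.89°
pole (1 + j2125·0.025) = 1 + j53.125 → |·| ≈ 53.134, ∠ ≈ 88.92°
|T| = 6.25e+04 · 21.274 · 2.3485 / (531.25 · 53.134) ≈ 110.62
Gain = 20 log₁₀(110.62) ≈ 40.88 dB
∠T = (87.31° + 64.80°) − (89.89° + 88.92°) = -26.70°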